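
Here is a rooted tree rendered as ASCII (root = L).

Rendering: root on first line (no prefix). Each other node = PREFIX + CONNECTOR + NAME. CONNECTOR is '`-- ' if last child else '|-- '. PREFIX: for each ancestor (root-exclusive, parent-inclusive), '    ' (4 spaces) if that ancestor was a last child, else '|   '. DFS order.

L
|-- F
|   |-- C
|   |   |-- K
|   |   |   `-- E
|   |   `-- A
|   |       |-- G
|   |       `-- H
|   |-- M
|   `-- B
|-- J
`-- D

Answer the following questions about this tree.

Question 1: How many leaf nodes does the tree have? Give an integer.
Leaves (nodes with no children): B, D, E, G, H, J, M

Answer: 7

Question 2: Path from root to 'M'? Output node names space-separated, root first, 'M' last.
Walk down from root: L -> F -> M

Answer: L F M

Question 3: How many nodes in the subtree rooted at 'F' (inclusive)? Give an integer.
Answer: 9

Derivation:
Subtree rooted at F contains: A, B, C, E, F, G, H, K, M
Count = 9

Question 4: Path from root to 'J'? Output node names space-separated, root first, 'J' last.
Answer: L J

Derivation:
Walk down from root: L -> J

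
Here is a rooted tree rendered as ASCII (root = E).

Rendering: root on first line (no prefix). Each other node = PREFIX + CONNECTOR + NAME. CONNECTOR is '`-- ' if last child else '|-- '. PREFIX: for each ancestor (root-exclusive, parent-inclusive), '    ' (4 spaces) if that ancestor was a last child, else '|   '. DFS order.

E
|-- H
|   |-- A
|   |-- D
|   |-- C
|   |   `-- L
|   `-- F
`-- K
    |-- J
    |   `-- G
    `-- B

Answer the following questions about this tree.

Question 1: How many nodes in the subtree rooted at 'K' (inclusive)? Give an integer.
Subtree rooted at K contains: B, G, J, K
Count = 4

Answer: 4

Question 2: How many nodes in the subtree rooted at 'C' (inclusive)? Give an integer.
Answer: 2

Derivation:
Subtree rooted at C contains: C, L
Count = 2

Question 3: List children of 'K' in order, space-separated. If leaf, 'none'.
Answer: J B

Derivation:
Node K's children (from adjacency): J, B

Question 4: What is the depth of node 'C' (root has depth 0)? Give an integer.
Path from root to C: E -> H -> C
Depth = number of edges = 2

Answer: 2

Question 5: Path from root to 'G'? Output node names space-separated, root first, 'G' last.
Walk down from root: E -> K -> J -> G

Answer: E K J G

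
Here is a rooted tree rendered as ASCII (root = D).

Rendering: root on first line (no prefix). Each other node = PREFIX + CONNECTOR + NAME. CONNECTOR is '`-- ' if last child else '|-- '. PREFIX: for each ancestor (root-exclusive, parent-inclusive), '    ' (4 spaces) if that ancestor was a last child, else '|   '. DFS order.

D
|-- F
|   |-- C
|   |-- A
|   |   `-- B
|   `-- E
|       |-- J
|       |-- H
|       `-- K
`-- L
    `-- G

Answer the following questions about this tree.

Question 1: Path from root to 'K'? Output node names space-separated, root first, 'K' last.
Walk down from root: D -> F -> E -> K

Answer: D F E K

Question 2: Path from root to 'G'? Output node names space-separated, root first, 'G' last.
Answer: D L G

Derivation:
Walk down from root: D -> L -> G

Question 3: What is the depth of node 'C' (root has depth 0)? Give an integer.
Path from root to C: D -> F -> C
Depth = number of edges = 2

Answer: 2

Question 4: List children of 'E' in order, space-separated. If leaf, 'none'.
Answer: J H K

Derivation:
Node E's children (from adjacency): J, H, K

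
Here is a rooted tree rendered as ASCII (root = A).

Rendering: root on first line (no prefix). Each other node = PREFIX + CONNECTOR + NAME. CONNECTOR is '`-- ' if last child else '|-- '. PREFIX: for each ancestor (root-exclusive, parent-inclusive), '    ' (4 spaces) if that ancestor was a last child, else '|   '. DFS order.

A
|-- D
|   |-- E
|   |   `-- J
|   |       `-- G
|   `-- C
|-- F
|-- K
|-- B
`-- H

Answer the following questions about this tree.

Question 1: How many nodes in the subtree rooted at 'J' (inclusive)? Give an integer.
Answer: 2

Derivation:
Subtree rooted at J contains: G, J
Count = 2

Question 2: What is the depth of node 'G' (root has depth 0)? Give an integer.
Path from root to G: A -> D -> E -> J -> G
Depth = number of edges = 4

Answer: 4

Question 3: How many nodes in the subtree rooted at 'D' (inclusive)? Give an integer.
Subtree rooted at D contains: C, D, E, G, J
Count = 5

Answer: 5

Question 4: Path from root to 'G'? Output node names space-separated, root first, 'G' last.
Walk down from root: A -> D -> E -> J -> G

Answer: A D E J G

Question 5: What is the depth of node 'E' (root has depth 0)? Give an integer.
Path from root to E: A -> D -> E
Depth = number of edges = 2

Answer: 2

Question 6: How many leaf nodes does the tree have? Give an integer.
Leaves (nodes with no children): B, C, F, G, H, K

Answer: 6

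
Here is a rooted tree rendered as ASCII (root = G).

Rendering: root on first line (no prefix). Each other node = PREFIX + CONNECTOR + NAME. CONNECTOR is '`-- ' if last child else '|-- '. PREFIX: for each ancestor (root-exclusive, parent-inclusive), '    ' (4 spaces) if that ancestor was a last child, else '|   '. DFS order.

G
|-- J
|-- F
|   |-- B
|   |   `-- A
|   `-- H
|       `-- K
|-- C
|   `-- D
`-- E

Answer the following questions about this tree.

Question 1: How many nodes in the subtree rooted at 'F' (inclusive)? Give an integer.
Subtree rooted at F contains: A, B, F, H, K
Count = 5

Answer: 5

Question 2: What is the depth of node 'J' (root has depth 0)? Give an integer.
Answer: 1

Derivation:
Path from root to J: G -> J
Depth = number of edges = 1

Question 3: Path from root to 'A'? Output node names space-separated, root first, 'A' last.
Answer: G F B A

Derivation:
Walk down from root: G -> F -> B -> A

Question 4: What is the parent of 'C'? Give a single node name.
Answer: G

Derivation:
Scan adjacency: C appears as child of G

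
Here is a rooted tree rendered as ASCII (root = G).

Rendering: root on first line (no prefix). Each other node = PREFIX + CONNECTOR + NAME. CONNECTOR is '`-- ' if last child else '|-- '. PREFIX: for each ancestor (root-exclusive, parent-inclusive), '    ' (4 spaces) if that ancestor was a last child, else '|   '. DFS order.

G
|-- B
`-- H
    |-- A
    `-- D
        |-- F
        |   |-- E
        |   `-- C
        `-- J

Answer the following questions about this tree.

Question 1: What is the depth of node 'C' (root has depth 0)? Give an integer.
Answer: 4

Derivation:
Path from root to C: G -> H -> D -> F -> C
Depth = number of edges = 4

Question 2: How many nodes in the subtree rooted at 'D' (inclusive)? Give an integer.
Subtree rooted at D contains: C, D, E, F, J
Count = 5

Answer: 5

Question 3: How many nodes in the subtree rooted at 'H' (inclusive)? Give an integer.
Subtree rooted at H contains: A, C, D, E, F, H, J
Count = 7

Answer: 7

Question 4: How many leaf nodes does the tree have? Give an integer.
Answer: 5

Derivation:
Leaves (nodes with no children): A, B, C, E, J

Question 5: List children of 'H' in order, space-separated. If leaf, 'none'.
Answer: A D

Derivation:
Node H's children (from adjacency): A, D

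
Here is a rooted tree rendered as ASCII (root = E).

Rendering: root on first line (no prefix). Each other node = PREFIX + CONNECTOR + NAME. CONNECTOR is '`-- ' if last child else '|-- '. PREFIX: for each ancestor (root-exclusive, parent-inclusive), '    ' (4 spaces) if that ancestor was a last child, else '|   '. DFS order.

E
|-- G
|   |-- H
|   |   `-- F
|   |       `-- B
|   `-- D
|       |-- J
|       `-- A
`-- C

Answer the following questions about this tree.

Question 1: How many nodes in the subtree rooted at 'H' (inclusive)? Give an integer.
Answer: 3

Derivation:
Subtree rooted at H contains: B, F, H
Count = 3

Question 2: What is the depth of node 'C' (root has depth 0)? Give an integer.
Answer: 1

Derivation:
Path from root to C: E -> C
Depth = number of edges = 1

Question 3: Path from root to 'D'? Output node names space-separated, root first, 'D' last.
Walk down from root: E -> G -> D

Answer: E G D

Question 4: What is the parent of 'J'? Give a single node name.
Scan adjacency: J appears as child of D

Answer: D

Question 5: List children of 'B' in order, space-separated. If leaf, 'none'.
Node B's children (from adjacency): (leaf)

Answer: none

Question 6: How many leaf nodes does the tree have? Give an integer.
Answer: 4

Derivation:
Leaves (nodes with no children): A, B, C, J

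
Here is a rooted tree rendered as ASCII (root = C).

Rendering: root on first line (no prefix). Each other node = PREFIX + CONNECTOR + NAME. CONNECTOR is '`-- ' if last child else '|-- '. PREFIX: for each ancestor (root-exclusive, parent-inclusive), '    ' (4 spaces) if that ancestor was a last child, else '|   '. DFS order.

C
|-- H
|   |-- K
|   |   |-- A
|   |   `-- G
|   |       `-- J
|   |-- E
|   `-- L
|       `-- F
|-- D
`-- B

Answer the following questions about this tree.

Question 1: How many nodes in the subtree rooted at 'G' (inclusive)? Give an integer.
Answer: 2

Derivation:
Subtree rooted at G contains: G, J
Count = 2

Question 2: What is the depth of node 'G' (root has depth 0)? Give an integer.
Answer: 3

Derivation:
Path from root to G: C -> H -> K -> G
Depth = number of edges = 3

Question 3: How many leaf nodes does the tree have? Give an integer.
Answer: 6

Derivation:
Leaves (nodes with no children): A, B, D, E, F, J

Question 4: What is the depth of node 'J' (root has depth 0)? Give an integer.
Path from root to J: C -> H -> K -> G -> J
Depth = number of edges = 4

Answer: 4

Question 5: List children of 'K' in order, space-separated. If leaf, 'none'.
Node K's children (from adjacency): A, G

Answer: A G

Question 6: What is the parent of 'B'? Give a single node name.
Answer: C

Derivation:
Scan adjacency: B appears as child of C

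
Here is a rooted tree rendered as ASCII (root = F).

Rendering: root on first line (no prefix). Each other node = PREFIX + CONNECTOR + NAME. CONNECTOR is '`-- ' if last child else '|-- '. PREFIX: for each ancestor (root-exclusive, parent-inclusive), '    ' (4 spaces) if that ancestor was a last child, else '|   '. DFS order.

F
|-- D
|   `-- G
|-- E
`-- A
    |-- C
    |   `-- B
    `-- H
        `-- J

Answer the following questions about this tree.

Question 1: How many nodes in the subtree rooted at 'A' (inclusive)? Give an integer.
Subtree rooted at A contains: A, B, C, H, J
Count = 5

Answer: 5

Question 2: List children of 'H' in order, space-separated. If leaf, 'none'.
Answer: J

Derivation:
Node H's children (from adjacency): J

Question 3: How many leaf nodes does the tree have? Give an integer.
Leaves (nodes with no children): B, E, G, J

Answer: 4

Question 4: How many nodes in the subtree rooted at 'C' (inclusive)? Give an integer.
Subtree rooted at C contains: B, C
Count = 2

Answer: 2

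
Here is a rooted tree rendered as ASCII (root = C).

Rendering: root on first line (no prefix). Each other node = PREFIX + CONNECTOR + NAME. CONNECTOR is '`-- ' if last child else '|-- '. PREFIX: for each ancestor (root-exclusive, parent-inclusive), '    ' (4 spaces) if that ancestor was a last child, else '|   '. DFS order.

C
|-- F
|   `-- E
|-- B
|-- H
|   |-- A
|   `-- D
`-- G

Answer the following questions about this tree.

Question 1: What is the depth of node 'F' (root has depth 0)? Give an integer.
Answer: 1

Derivation:
Path from root to F: C -> F
Depth = number of edges = 1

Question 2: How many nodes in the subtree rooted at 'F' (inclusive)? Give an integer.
Answer: 2

Derivation:
Subtree rooted at F contains: E, F
Count = 2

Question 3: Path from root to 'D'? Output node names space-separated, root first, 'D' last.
Answer: C H D

Derivation:
Walk down from root: C -> H -> D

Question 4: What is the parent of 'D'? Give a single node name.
Scan adjacency: D appears as child of H

Answer: H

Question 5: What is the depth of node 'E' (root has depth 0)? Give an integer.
Answer: 2

Derivation:
Path from root to E: C -> F -> E
Depth = number of edges = 2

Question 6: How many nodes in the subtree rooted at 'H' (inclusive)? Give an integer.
Subtree rooted at H contains: A, D, H
Count = 3

Answer: 3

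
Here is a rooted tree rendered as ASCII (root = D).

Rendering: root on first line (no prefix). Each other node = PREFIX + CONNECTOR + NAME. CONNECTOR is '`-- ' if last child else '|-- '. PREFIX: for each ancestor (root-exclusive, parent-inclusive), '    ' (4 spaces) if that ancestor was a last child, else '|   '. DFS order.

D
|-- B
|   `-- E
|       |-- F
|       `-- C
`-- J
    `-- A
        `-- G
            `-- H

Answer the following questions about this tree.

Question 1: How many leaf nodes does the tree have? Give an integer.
Leaves (nodes with no children): C, F, H

Answer: 3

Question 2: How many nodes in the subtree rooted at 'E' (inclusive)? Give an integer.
Subtree rooted at E contains: C, E, F
Count = 3

Answer: 3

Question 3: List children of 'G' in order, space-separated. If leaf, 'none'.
Answer: H

Derivation:
Node G's children (from adjacency): H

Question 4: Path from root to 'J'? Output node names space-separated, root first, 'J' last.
Answer: D J

Derivation:
Walk down from root: D -> J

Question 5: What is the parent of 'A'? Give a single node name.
Scan adjacency: A appears as child of J

Answer: J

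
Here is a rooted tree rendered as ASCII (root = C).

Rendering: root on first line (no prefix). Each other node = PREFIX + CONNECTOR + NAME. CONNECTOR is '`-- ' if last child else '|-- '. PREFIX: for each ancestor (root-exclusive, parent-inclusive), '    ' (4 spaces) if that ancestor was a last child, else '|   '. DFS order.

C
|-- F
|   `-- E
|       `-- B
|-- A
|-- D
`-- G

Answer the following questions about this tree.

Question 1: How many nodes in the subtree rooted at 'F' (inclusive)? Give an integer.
Answer: 3

Derivation:
Subtree rooted at F contains: B, E, F
Count = 3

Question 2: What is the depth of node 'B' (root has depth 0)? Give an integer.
Answer: 3

Derivation:
Path from root to B: C -> F -> E -> B
Depth = number of edges = 3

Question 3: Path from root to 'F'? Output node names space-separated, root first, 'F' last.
Walk down from root: C -> F

Answer: C F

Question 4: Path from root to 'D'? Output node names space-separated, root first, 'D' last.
Answer: C D

Derivation:
Walk down from root: C -> D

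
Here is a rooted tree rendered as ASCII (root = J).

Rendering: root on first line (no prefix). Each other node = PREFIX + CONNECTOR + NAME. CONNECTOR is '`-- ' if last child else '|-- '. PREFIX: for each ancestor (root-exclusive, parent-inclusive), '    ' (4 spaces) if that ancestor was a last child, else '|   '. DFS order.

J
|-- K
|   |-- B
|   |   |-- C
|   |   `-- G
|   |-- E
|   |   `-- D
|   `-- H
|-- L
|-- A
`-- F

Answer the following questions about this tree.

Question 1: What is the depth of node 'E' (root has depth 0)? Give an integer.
Path from root to E: J -> K -> E
Depth = number of edges = 2

Answer: 2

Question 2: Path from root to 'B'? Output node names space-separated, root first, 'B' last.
Walk down from root: J -> K -> B

Answer: J K B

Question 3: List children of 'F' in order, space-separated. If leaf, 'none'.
Answer: none

Derivation:
Node F's children (from adjacency): (leaf)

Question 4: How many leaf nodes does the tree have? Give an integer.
Answer: 7

Derivation:
Leaves (nodes with no children): A, C, D, F, G, H, L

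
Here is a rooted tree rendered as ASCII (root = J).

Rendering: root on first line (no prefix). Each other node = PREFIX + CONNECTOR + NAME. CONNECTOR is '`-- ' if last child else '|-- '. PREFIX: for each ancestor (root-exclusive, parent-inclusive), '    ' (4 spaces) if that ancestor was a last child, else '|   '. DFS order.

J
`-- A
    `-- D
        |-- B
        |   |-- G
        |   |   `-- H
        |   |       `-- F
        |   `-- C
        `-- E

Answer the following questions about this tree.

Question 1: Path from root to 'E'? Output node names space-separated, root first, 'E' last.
Walk down from root: J -> A -> D -> E

Answer: J A D E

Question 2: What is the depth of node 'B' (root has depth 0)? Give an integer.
Answer: 3

Derivation:
Path from root to B: J -> A -> D -> B
Depth = number of edges = 3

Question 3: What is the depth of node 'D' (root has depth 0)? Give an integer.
Path from root to D: J -> A -> D
Depth = number of edges = 2

Answer: 2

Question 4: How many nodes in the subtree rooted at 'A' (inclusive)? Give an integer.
Subtree rooted at A contains: A, B, C, D, E, F, G, H
Count = 8

Answer: 8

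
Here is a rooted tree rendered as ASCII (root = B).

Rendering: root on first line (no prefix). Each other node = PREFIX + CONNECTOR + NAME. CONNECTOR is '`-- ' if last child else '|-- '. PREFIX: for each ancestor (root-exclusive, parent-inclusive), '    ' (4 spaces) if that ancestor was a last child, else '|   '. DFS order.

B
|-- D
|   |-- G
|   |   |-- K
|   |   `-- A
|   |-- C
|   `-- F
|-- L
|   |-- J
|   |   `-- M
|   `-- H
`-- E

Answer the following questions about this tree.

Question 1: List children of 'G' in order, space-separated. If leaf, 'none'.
Answer: K A

Derivation:
Node G's children (from adjacency): K, A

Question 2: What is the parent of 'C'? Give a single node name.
Answer: D

Derivation:
Scan adjacency: C appears as child of D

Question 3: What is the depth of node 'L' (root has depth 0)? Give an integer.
Answer: 1

Derivation:
Path from root to L: B -> L
Depth = number of edges = 1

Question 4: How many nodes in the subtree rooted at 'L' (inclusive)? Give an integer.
Answer: 4

Derivation:
Subtree rooted at L contains: H, J, L, M
Count = 4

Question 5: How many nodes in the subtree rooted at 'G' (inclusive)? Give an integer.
Subtree rooted at G contains: A, G, K
Count = 3

Answer: 3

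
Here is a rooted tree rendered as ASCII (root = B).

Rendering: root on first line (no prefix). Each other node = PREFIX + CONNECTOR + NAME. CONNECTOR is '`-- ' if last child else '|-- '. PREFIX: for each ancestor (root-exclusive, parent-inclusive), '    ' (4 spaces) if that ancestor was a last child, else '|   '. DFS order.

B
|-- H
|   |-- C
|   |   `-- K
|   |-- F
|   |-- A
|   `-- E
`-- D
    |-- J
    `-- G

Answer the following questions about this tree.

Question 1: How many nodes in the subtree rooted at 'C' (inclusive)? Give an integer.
Answer: 2

Derivation:
Subtree rooted at C contains: C, K
Count = 2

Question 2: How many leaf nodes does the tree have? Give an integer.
Leaves (nodes with no children): A, E, F, G, J, K

Answer: 6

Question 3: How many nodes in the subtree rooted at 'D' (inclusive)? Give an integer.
Answer: 3

Derivation:
Subtree rooted at D contains: D, G, J
Count = 3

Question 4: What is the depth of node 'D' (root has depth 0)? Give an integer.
Path from root to D: B -> D
Depth = number of edges = 1

Answer: 1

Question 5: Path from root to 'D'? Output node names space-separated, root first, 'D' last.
Answer: B D

Derivation:
Walk down from root: B -> D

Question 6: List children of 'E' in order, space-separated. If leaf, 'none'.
Node E's children (from adjacency): (leaf)

Answer: none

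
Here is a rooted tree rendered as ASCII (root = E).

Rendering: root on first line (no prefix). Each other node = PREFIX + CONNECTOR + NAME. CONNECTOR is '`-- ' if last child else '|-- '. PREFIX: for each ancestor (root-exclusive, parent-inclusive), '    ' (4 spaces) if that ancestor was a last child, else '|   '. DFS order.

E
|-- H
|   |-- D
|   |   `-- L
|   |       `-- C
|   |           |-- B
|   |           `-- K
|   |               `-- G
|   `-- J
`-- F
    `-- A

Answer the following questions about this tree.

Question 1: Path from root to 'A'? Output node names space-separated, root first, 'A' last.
Walk down from root: E -> F -> A

Answer: E F A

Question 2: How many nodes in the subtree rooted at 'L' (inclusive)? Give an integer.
Subtree rooted at L contains: B, C, G, K, L
Count = 5

Answer: 5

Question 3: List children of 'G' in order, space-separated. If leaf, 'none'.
Answer: none

Derivation:
Node G's children (from adjacency): (leaf)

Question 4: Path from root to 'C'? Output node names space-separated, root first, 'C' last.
Walk down from root: E -> H -> D -> L -> C

Answer: E H D L C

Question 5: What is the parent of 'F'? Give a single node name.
Scan adjacency: F appears as child of E

Answer: E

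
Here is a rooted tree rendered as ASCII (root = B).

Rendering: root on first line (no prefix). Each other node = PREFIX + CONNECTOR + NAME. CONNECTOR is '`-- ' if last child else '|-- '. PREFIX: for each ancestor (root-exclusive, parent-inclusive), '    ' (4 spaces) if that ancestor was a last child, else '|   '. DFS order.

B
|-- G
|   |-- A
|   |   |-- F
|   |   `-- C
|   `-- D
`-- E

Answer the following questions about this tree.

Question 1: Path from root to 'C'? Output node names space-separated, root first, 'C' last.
Answer: B G A C

Derivation:
Walk down from root: B -> G -> A -> C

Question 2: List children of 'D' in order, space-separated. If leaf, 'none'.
Node D's children (from adjacency): (leaf)

Answer: none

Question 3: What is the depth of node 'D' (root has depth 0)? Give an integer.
Path from root to D: B -> G -> D
Depth = number of edges = 2

Answer: 2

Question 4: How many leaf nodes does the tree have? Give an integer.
Leaves (nodes with no children): C, D, E, F

Answer: 4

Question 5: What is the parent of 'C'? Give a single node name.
Scan adjacency: C appears as child of A

Answer: A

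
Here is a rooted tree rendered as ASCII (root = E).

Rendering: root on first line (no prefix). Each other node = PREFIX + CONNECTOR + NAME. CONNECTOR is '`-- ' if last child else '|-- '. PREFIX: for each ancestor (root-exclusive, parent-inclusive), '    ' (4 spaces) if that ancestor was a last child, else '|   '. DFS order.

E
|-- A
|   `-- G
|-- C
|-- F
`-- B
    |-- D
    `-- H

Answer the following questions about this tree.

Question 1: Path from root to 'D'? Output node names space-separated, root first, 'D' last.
Walk down from root: E -> B -> D

Answer: E B D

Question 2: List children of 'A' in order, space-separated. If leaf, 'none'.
Node A's children (from adjacency): G

Answer: G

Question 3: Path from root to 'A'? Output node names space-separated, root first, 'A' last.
Answer: E A

Derivation:
Walk down from root: E -> A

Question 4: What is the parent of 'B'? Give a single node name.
Scan adjacency: B appears as child of E

Answer: E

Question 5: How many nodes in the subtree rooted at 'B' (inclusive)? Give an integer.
Answer: 3

Derivation:
Subtree rooted at B contains: B, D, H
Count = 3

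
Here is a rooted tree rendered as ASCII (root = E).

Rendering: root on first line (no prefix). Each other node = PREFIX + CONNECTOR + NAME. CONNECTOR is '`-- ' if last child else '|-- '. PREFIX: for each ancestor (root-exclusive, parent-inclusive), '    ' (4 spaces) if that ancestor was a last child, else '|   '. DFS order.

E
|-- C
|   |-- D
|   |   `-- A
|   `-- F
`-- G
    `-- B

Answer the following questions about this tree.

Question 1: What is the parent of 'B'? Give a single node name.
Answer: G

Derivation:
Scan adjacency: B appears as child of G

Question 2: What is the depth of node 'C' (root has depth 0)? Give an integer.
Path from root to C: E -> C
Depth = number of edges = 1

Answer: 1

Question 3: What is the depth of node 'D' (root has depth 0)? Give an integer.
Path from root to D: E -> C -> D
Depth = number of edges = 2

Answer: 2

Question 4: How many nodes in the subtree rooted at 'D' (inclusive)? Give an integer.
Answer: 2

Derivation:
Subtree rooted at D contains: A, D
Count = 2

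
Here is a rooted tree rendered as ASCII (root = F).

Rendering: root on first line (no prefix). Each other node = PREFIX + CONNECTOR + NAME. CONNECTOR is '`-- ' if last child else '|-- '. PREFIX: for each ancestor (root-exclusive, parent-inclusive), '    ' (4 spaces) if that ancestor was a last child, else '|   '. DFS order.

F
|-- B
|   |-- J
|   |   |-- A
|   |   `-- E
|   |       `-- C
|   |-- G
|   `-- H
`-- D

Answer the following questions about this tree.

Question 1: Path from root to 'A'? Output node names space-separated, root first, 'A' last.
Answer: F B J A

Derivation:
Walk down from root: F -> B -> J -> A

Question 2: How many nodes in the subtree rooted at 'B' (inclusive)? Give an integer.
Answer: 7

Derivation:
Subtree rooted at B contains: A, B, C, E, G, H, J
Count = 7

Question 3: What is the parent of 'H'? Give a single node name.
Answer: B

Derivation:
Scan adjacency: H appears as child of B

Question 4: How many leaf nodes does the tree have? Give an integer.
Leaves (nodes with no children): A, C, D, G, H

Answer: 5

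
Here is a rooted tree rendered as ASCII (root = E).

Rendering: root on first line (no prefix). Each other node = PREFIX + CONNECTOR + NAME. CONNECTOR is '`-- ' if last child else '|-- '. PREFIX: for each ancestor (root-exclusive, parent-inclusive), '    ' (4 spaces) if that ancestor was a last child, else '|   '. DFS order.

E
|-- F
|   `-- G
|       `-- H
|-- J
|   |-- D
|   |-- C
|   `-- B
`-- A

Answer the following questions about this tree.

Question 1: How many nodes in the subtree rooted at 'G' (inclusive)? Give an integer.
Subtree rooted at G contains: G, H
Count = 2

Answer: 2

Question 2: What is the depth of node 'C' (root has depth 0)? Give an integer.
Path from root to C: E -> J -> C
Depth = number of edges = 2

Answer: 2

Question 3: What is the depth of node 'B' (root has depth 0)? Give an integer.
Answer: 2

Derivation:
Path from root to B: E -> J -> B
Depth = number of edges = 2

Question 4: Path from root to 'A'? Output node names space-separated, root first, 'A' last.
Answer: E A

Derivation:
Walk down from root: E -> A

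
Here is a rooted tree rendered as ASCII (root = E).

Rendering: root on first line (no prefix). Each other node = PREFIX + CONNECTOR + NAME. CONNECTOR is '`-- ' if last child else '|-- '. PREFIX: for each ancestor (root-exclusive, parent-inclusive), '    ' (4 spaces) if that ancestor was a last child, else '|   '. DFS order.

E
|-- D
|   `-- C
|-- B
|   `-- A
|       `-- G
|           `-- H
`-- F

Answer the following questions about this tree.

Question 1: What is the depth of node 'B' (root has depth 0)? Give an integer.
Answer: 1

Derivation:
Path from root to B: E -> B
Depth = number of edges = 1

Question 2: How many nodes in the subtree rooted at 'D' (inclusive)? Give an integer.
Answer: 2

Derivation:
Subtree rooted at D contains: C, D
Count = 2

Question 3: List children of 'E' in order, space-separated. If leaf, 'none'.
Node E's children (from adjacency): D, B, F

Answer: D B F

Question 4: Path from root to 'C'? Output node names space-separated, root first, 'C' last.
Answer: E D C

Derivation:
Walk down from root: E -> D -> C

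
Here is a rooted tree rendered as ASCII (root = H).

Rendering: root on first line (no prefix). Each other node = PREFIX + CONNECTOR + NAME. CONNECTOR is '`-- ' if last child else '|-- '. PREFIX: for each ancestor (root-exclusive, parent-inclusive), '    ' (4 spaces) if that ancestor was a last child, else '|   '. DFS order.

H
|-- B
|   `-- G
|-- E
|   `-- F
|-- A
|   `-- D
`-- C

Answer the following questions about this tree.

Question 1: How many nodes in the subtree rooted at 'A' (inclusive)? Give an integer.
Subtree rooted at A contains: A, D
Count = 2

Answer: 2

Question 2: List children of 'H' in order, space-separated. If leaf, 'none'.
Node H's children (from adjacency): B, E, A, C

Answer: B E A C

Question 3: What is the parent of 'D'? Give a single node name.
Scan adjacency: D appears as child of A

Answer: A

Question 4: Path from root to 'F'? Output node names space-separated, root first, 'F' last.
Walk down from root: H -> E -> F

Answer: H E F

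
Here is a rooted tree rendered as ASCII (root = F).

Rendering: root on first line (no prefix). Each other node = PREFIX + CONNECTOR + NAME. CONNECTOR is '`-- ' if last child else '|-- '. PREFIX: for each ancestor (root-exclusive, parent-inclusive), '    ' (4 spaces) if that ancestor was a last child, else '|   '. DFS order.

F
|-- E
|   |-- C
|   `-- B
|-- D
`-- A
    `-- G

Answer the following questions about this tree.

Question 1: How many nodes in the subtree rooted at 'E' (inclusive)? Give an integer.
Answer: 3

Derivation:
Subtree rooted at E contains: B, C, E
Count = 3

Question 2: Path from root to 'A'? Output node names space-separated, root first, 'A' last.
Walk down from root: F -> A

Answer: F A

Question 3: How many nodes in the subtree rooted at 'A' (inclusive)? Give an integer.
Answer: 2

Derivation:
Subtree rooted at A contains: A, G
Count = 2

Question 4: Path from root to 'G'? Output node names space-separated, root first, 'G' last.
Walk down from root: F -> A -> G

Answer: F A G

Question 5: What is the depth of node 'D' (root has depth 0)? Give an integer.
Answer: 1

Derivation:
Path from root to D: F -> D
Depth = number of edges = 1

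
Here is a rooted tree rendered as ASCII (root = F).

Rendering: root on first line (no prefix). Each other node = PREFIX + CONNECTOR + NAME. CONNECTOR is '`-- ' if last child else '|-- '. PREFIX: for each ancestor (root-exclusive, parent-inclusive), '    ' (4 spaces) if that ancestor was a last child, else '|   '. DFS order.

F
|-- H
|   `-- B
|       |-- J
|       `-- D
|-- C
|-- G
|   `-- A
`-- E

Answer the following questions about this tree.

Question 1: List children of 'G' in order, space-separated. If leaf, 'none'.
Node G's children (from adjacency): A

Answer: A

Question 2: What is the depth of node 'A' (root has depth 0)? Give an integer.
Answer: 2

Derivation:
Path from root to A: F -> G -> A
Depth = number of edges = 2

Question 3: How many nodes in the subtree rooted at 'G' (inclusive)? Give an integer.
Subtree rooted at G contains: A, G
Count = 2

Answer: 2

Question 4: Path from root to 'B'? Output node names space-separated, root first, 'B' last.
Walk down from root: F -> H -> B

Answer: F H B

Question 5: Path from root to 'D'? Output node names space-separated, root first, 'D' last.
Answer: F H B D

Derivation:
Walk down from root: F -> H -> B -> D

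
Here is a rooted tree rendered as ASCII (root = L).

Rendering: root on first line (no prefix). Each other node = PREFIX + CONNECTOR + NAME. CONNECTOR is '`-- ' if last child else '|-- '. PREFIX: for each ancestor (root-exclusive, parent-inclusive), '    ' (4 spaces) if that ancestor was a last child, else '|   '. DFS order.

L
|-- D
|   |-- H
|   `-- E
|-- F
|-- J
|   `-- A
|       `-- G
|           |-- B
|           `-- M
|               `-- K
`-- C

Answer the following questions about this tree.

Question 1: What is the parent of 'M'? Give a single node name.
Scan adjacency: M appears as child of G

Answer: G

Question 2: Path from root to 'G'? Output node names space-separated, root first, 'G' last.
Answer: L J A G

Derivation:
Walk down from root: L -> J -> A -> G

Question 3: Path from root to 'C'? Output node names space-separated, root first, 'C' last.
Answer: L C

Derivation:
Walk down from root: L -> C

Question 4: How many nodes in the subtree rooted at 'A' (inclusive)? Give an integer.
Answer: 5

Derivation:
Subtree rooted at A contains: A, B, G, K, M
Count = 5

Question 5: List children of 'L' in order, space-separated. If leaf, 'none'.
Node L's children (from adjacency): D, F, J, C

Answer: D F J C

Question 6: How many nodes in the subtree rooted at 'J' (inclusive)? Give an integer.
Subtree rooted at J contains: A, B, G, J, K, M
Count = 6

Answer: 6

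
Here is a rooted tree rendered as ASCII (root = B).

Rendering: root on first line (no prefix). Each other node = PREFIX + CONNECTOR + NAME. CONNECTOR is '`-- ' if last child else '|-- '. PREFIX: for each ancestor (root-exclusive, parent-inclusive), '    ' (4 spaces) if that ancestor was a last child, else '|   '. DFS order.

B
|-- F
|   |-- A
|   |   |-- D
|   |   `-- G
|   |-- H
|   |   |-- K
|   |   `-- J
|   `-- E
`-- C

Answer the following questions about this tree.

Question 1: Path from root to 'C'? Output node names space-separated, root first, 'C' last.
Answer: B C

Derivation:
Walk down from root: B -> C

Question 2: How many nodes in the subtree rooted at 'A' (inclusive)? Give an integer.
Answer: 3

Derivation:
Subtree rooted at A contains: A, D, G
Count = 3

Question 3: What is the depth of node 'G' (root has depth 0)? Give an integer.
Answer: 3

Derivation:
Path from root to G: B -> F -> A -> G
Depth = number of edges = 3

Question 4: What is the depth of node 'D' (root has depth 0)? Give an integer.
Answer: 3

Derivation:
Path from root to D: B -> F -> A -> D
Depth = number of edges = 3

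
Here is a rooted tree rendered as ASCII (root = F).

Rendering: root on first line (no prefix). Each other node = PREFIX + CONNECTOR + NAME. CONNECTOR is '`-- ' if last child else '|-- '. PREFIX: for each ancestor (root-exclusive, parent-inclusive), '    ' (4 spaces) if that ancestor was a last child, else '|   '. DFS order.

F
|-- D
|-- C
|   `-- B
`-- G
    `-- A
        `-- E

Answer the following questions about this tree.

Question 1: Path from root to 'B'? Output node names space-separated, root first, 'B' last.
Answer: F C B

Derivation:
Walk down from root: F -> C -> B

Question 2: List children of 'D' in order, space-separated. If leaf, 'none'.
Node D's children (from adjacency): (leaf)

Answer: none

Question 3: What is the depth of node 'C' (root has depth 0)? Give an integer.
Answer: 1

Derivation:
Path from root to C: F -> C
Depth = number of edges = 1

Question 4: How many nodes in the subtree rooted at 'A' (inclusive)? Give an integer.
Subtree rooted at A contains: A, E
Count = 2

Answer: 2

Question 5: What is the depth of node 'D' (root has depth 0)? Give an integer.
Answer: 1

Derivation:
Path from root to D: F -> D
Depth = number of edges = 1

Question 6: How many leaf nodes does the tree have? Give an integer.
Answer: 3

Derivation:
Leaves (nodes with no children): B, D, E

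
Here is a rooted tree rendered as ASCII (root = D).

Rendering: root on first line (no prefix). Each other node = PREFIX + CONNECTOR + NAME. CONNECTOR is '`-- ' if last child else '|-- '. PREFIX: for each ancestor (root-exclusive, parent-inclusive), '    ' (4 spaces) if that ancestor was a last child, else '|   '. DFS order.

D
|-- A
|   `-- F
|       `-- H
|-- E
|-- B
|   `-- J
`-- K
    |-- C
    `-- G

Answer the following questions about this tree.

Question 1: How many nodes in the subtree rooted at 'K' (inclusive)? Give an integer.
Answer: 3

Derivation:
Subtree rooted at K contains: C, G, K
Count = 3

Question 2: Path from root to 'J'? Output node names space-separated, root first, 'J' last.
Walk down from root: D -> B -> J

Answer: D B J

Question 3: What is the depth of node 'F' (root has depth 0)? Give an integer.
Path from root to F: D -> A -> F
Depth = number of edges = 2

Answer: 2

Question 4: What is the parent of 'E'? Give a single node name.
Answer: D

Derivation:
Scan adjacency: E appears as child of D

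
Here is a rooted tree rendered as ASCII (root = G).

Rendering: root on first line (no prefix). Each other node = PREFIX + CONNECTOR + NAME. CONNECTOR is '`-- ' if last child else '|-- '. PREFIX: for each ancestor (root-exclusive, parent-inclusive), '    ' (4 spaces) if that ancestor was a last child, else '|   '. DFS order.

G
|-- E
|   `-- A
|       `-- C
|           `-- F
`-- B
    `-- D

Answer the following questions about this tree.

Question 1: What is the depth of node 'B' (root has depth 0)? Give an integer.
Path from root to B: G -> B
Depth = number of edges = 1

Answer: 1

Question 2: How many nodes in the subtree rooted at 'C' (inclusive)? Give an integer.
Answer: 2

Derivation:
Subtree rooted at C contains: C, F
Count = 2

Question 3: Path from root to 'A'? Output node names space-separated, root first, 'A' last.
Walk down from root: G -> E -> A

Answer: G E A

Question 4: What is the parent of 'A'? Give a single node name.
Scan adjacency: A appears as child of E

Answer: E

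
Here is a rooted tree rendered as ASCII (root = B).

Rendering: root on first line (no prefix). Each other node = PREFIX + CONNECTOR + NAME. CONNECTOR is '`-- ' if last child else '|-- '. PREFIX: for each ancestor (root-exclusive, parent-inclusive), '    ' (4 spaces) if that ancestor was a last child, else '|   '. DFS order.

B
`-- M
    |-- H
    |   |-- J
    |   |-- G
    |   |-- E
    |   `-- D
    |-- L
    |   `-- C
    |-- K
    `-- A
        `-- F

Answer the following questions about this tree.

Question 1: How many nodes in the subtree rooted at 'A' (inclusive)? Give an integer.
Subtree rooted at A contains: A, F
Count = 2

Answer: 2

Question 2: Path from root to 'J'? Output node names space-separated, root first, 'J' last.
Answer: B M H J

Derivation:
Walk down from root: B -> M -> H -> J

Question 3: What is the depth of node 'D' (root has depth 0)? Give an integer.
Answer: 3

Derivation:
Path from root to D: B -> M -> H -> D
Depth = number of edges = 3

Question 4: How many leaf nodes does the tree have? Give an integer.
Leaves (nodes with no children): C, D, E, F, G, J, K

Answer: 7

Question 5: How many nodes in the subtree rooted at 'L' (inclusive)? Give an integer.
Answer: 2

Derivation:
Subtree rooted at L contains: C, L
Count = 2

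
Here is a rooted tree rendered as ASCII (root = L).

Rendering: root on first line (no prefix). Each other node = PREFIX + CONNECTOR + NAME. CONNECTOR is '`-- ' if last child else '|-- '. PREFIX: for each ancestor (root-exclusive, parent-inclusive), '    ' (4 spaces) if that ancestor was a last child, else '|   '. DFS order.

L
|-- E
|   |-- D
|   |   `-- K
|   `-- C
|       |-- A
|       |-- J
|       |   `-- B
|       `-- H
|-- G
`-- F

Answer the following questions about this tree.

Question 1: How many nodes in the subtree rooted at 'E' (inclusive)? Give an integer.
Answer: 8

Derivation:
Subtree rooted at E contains: A, B, C, D, E, H, J, K
Count = 8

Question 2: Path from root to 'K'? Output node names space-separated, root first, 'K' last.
Walk down from root: L -> E -> D -> K

Answer: L E D K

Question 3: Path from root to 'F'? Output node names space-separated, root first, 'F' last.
Answer: L F

Derivation:
Walk down from root: L -> F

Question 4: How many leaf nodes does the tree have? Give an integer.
Leaves (nodes with no children): A, B, F, G, H, K

Answer: 6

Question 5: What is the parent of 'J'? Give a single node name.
Scan adjacency: J appears as child of C

Answer: C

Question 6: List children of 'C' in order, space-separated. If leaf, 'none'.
Answer: A J H

Derivation:
Node C's children (from adjacency): A, J, H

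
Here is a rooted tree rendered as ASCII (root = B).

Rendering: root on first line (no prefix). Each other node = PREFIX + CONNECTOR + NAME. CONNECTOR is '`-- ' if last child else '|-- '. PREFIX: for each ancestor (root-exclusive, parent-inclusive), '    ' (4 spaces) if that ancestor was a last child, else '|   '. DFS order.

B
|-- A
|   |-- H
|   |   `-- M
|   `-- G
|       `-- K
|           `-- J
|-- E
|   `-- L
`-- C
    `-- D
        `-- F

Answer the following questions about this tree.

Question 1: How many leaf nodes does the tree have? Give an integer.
Answer: 4

Derivation:
Leaves (nodes with no children): F, J, L, M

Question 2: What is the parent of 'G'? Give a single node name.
Answer: A

Derivation:
Scan adjacency: G appears as child of A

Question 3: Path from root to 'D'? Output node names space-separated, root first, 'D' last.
Answer: B C D

Derivation:
Walk down from root: B -> C -> D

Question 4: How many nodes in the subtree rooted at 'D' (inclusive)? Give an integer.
Subtree rooted at D contains: D, F
Count = 2

Answer: 2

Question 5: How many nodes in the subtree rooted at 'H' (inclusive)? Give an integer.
Answer: 2

Derivation:
Subtree rooted at H contains: H, M
Count = 2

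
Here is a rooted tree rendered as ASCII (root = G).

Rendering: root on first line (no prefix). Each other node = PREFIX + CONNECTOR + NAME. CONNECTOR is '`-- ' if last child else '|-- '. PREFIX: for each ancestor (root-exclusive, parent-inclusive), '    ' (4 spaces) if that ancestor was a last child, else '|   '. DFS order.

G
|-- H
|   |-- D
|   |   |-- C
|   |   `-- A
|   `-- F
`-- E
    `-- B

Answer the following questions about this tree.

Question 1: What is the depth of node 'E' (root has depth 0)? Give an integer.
Answer: 1

Derivation:
Path from root to E: G -> E
Depth = number of edges = 1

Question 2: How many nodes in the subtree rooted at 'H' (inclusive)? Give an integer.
Subtree rooted at H contains: A, C, D, F, H
Count = 5

Answer: 5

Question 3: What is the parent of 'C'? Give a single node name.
Answer: D

Derivation:
Scan adjacency: C appears as child of D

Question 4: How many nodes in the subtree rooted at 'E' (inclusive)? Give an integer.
Subtree rooted at E contains: B, E
Count = 2

Answer: 2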